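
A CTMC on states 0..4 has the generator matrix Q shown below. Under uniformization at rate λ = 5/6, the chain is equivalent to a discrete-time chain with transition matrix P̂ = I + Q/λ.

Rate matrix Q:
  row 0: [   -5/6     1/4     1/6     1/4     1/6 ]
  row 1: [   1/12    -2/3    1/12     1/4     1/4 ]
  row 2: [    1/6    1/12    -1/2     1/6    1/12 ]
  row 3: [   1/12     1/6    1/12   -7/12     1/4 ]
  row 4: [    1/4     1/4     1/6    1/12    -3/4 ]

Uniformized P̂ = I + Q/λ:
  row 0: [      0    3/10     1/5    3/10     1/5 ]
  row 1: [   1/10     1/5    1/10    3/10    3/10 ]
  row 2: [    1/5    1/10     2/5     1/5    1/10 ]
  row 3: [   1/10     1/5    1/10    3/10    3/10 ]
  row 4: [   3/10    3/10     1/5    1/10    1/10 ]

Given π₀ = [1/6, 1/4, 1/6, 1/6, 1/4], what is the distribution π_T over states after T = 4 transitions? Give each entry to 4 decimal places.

π = [0.1458, 0.2159, 0.1930, 0.2396, 0.2057]

t=0: π = [0.1667, 0.2500, 0.1667, 0.1667, 0.2500]
t=1: π = [0.1500, 0.2250, 0.1917, 0.2333, 0.2000]
t=2: π = [0.1442, 0.2158, 0.1925, 0.2408, 0.2067]
t=3: π = [0.1462, 0.2158, 0.1928, 0.2394, 0.2058]
t=4: π = [0.1458, 0.2159, 0.1930, 0.2396, 0.2057]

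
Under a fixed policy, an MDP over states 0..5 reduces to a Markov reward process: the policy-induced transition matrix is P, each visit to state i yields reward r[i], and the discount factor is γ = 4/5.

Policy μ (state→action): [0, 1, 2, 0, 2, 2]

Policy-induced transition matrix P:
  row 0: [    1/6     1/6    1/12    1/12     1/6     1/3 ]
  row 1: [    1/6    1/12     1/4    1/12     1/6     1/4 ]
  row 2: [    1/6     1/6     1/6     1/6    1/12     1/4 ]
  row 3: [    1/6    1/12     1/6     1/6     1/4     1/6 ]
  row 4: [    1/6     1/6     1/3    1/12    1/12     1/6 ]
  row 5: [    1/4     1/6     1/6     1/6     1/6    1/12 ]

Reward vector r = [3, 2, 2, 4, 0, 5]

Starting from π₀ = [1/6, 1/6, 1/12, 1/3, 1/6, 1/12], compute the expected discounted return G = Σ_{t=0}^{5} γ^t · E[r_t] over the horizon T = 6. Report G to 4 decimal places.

t=0: π = [0.1667, 0.1667, 0.0833, 0.3333, 0.1667, 0.0833], E[r] = 2.7500, γ^t·E[r] = 2.750000, running G = 2.750000
t=1: π = [0.1736, 0.1250, 0.1944, 0.1250, 0.1736, 0.2083], E[r] = 2.7014, γ^t·E[r] = 2.161111, running G = 4.911111
t=2: π = [0.1840, 0.1458, 0.1916, 0.1273, 0.1464, 0.2049], E[r] = 2.7604, γ^t·E[r] = 1.766667, running G = 6.677778
t=3: π = [0.1837, 0.1439, 0.1879, 0.1270, 0.1491, 0.2084], E[r] = 2.7646, γ^t·E[r] = 1.415481, running G = 8.093259
t=4: π = [0.1840, 0.1441, 0.1882, 0.1269, 0.1492, 0.2076], E[r] = 2.7623, γ^t·E[r] = 1.131437, running G = 9.224696
t=5: π = [0.1840, 0.1441, 0.1882, 0.1269, 0.1491, 0.2077], E[r] = 2.7627, γ^t·E[r] = 0.905276, running G = 10.129972

G = 10.1300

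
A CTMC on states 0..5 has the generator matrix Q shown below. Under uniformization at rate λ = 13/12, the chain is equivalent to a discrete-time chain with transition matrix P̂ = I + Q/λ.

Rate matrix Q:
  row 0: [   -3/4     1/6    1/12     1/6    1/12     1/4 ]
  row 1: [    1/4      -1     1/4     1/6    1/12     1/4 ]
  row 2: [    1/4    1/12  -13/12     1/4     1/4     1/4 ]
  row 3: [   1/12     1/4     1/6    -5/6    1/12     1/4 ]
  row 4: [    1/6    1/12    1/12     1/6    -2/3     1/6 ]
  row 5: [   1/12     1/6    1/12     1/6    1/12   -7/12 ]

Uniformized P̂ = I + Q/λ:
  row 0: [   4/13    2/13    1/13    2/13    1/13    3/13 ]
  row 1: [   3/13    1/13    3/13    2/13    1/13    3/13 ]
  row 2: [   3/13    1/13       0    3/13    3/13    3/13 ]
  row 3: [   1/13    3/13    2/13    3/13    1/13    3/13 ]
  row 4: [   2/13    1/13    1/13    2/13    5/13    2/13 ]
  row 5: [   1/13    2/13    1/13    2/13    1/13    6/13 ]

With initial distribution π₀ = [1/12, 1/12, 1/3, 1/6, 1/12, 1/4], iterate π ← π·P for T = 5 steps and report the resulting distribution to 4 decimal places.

π = [0.1619, 0.1384, 0.1037, 0.1753, 0.1342, 0.2865]

t=0: π = [0.0833, 0.0833, 0.3333, 0.1667, 0.0833, 0.2500]
t=1: π = [0.1667, 0.1282, 0.0769, 0.1923, 0.1538, 0.2821]
t=2: π = [0.1588, 0.1410, 0.1055, 0.1746, 0.1361, 0.2840]
t=3: π = [0.1620, 0.1378, 0.1039, 0.1754, 0.1350, 0.2858]
t=4: π = [0.1619, 0.1384, 0.1036, 0.1753, 0.1345, 0.2863]
t=5: π = [0.1619, 0.1384, 0.1037, 0.1753, 0.1342, 0.2865]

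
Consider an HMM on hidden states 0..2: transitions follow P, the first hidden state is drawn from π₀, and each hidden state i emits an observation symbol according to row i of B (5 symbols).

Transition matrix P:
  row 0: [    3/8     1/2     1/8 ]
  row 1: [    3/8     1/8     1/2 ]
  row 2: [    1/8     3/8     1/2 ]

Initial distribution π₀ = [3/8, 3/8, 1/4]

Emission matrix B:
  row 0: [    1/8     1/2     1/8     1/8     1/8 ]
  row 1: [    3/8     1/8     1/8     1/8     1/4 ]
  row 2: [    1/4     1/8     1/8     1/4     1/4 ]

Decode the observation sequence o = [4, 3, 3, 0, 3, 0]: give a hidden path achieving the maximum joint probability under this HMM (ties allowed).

path = [1, 2, 2, 1, 2, 1]

t=0: δ = [4.688e-02, 9.375e-02, 6.250e-02]  (obs o_0=4)
t=1: δ = [4.395e-03, 2.930e-03, 1.172e-02]  ψ = [1, 0, 1]  (obs o_1=3)
t=2: δ = [2.060e-04, 5.493e-04, 1.465e-03]  ψ = [0, 2, 2]  (obs o_2=3)
t=3: δ = [2.575e-05, 2.060e-04, 1.831e-04]  ψ = [1, 2, 2]  (obs o_3=0)
t=4: δ = [9.656e-06, 8.583e-06, 2.575e-05]  ψ = [1, 2, 1]  (obs o_4=3)
t=5: δ = [4.526e-07, 3.621e-06, 3.219e-06]  ψ = [0, 2, 2]  (obs o_5=0)
backtrack: best end state = 1; path = [1, 2, 2, 1, 2, 1]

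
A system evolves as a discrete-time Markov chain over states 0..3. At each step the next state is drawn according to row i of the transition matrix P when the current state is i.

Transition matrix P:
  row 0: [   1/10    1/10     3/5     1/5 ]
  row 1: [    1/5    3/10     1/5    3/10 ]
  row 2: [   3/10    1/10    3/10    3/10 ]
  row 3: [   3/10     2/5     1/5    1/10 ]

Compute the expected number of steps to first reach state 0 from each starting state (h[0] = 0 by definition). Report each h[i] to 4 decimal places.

First-step conditioning: h[0] = 0; for i ≠ 0, h[i] = 1 + Σ_k P[i][k]·h[k].
  h[1] = 1 + 3/10·h[1] + 1/5·h[2] + 3/10·h[3]
  h[2] = 1 + 1/10·h[1] + 3/10·h[2] + 3/10·h[3]
  h[3] = 1 + 2/5·h[1] + 1/5·h[2] + 1/10·h[3]
Solving the 3×3 linear system over states ≠ 0 gives exactly h = [0, 360/89, 320/89, 330/89] (h[0] = 0 is the target).

h = [0.0000, 4.0449, 3.5955, 3.7079]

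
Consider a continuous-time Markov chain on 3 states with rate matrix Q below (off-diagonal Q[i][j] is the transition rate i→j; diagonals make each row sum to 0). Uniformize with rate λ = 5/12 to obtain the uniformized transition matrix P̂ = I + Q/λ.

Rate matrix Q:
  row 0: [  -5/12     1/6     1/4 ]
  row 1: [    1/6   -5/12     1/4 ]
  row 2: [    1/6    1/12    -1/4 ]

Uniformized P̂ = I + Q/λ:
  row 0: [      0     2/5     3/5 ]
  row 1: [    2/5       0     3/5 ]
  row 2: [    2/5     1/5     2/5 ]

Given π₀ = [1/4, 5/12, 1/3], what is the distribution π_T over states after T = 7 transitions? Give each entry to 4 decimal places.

π = [0.2858, 0.2142, 0.5000]

t=0: π = [0.2500, 0.4167, 0.3333]
t=1: π = [0.3000, 0.1667, 0.5333]
t=2: π = [0.2800, 0.2267, 0.4933]
t=3: π = [0.2880, 0.2107, 0.5013]
t=4: π = [0.2848, 0.2155, 0.4997]
t=5: π = [0.2861, 0.2139, 0.5001]
t=6: π = [0.2856, 0.2144, 0.5000]
t=7: π = [0.2858, 0.2142, 0.5000]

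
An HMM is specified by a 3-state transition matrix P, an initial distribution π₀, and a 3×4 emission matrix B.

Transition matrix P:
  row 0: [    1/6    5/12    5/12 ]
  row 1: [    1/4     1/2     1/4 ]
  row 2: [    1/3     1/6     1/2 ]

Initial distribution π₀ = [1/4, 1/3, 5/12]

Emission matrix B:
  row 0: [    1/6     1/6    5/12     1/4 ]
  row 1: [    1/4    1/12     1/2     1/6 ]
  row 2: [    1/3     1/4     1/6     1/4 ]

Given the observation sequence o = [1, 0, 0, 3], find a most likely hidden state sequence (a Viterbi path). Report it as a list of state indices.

path = [2, 2, 2, 2]

t=0: δ = [4.167e-02, 2.778e-02, 1.042e-01]  (obs o_0=1)
t=1: δ = [5.787e-03, 4.340e-03, 1.736e-02]  ψ = [2, 0, 2]  (obs o_1=0)
t=2: δ = [9.645e-04, 7.234e-04, 2.894e-03]  ψ = [2, 2, 2]  (obs o_2=0)
t=3: δ = [2.411e-04, 8.038e-05, 3.617e-04]  ψ = [2, 2, 2]  (obs o_3=3)
backtrack: best end state = 2; path = [2, 2, 2, 2]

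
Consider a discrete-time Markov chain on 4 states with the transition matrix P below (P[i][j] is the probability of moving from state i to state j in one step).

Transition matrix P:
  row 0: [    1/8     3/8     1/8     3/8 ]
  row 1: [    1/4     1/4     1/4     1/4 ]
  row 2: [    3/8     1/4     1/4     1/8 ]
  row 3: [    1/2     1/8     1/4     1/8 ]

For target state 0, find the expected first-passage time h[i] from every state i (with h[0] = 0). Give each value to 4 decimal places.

First-step conditioning: h[0] = 0; for i ≠ 0, h[i] = 1 + Σ_k P[i][k]·h[k].
  h[1] = 1 + 1/4·h[1] + 1/4·h[2] + 1/4·h[3]
  h[2] = 1 + 1/4·h[1] + 1/4·h[2] + 1/8·h[3]
  h[3] = 1 + 1/8·h[1] + 1/4·h[2] + 1/8·h[3]
Solving the 3×3 linear system over states ≠ 0 gives exactly h = [0, 288/95, 52/19, 224/95] (h[0] = 0 is the target).

h = [0.0000, 3.0316, 2.7368, 2.3579]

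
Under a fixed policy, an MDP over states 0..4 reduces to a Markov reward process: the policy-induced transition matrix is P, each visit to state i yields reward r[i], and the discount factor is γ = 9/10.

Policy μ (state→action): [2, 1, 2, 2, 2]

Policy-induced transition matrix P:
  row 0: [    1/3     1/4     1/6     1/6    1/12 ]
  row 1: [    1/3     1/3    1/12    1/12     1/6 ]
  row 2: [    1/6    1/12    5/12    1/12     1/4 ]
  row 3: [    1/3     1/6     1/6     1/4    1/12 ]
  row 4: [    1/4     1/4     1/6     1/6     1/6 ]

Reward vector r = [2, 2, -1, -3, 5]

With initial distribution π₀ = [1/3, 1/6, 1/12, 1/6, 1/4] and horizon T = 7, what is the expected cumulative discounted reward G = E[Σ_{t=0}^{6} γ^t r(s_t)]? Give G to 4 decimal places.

t=0: π = [0.3333, 0.1667, 0.0833, 0.1667, 0.2500], E[r] = 1.6667, γ^t·E[r] = 1.666667, running G = 1.666667
t=1: π = [0.2986, 0.2361, 0.1736, 0.1597, 0.1319], E[r] = 1.0764, γ^t·E[r] = 0.968750, running G = 2.635417
t=2: π = [0.2934, 0.2274, 0.1904, 0.1458, 0.1429], E[r] = 1.1285, γ^t·E[r] = 0.914063, running G = 3.549479
t=3: π = [0.2897, 0.2251, 0.1953, 0.1440, 0.1459], E[r] = 1.1318, γ^t·E[r] = 0.825117, running G = 4.374596
t=4: π = [0.2886, 0.2242, 0.1967, 0.1436, 0.1468], E[r] = 1.1320, γ^t·E[r] = 0.742714, running G = 5.117310
t=5: π = [0.2883, 0.2239, 0.1972, 0.1436, 0.1470], E[r] = 1.1318, γ^t·E[r] = 0.668334, running G = 5.785644
t=6: π = [0.2882, 0.2238, 0.1973, 0.1435, 0.1471], E[r] = 1.1317, γ^t·E[r] = 0.601451, running G = 6.387095

G = 6.3871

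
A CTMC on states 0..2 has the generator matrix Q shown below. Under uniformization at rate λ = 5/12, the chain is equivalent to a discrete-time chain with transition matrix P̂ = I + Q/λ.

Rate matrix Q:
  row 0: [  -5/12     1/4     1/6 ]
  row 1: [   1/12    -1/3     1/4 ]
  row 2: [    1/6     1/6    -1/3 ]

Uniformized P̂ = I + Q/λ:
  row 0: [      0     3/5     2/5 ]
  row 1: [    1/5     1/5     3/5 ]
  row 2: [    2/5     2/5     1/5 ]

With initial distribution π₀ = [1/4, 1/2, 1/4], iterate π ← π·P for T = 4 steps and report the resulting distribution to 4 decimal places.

t=0: π = [0.2500, 0.5000, 0.2500]
t=1: π = [0.2000, 0.3500, 0.4500]
t=2: π = [0.2500, 0.3700, 0.3800]
t=3: π = [0.2260, 0.3760, 0.3980]
t=4: π = [0.2344, 0.3700, 0.3956]

π = [0.2344, 0.3700, 0.3956]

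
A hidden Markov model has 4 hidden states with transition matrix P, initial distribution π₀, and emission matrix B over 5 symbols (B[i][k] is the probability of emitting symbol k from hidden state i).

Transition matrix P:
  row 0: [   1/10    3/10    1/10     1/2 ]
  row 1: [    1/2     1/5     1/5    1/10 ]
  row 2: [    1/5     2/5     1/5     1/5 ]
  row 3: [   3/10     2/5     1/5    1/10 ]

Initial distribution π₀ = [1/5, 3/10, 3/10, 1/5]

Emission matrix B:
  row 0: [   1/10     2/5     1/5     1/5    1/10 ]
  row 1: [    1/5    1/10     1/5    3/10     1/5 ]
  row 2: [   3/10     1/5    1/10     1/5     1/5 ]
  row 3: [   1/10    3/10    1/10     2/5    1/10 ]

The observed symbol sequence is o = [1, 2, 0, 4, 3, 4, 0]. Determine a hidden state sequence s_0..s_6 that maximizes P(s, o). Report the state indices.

path = [0, 3, 1, 0, 3, 1, 2]

t=0: δ = [8.000e-02, 3.000e-02, 6.000e-02, 6.000e-02]  (obs o_0=1)
t=1: δ = [3.600e-03, 4.800e-03, 1.200e-03, 4.000e-03]  ψ = [3, 0, 2, 0]  (obs o_1=2)
t=2: δ = [2.400e-04, 3.200e-04, 2.880e-04, 1.800e-04]  ψ = [1, 3, 1, 0]  (obs o_2=0)
t=3: δ = [1.600e-05, 2.304e-05, 1.280e-05, 1.200e-05]  ψ = [1, 2, 1, 0]  (obs o_3=4)
t=4: δ = [2.304e-06, 1.536e-06, 9.216e-07, 3.200e-06]  ψ = [1, 2, 1, 0]  (obs o_4=3)
t=5: δ = [9.600e-08, 2.560e-07, 1.280e-07, 1.152e-07]  ψ = [3, 3, 3, 0]  (obs o_5=4)
t=6: δ = [1.280e-08, 1.024e-08, 1.536e-08, 4.800e-09]  ψ = [1, 1, 1, 0]  (obs o_6=0)
backtrack: best end state = 2; path = [0, 3, 1, 0, 3, 1, 2]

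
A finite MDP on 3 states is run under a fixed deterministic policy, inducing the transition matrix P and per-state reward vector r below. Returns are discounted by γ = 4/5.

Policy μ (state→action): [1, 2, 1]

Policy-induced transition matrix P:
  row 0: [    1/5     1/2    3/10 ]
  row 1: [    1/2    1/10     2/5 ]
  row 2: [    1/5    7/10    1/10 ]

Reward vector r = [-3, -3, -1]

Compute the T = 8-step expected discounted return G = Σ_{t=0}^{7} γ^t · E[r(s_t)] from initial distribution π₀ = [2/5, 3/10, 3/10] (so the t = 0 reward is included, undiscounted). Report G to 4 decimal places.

t=0: π = [0.4000, 0.3000, 0.3000], E[r] = -2.4000, γ^t·E[r] = -2.400000, running G = -2.400000
t=1: π = [0.2900, 0.4400, 0.2700], E[r] = -2.4600, γ^t·E[r] = -1.968000, running G = -4.368000
t=2: π = [0.3320, 0.3780, 0.2900], E[r] = -2.4200, γ^t·E[r] = -1.548800, running G = -5.916800
t=3: π = [0.3134, 0.4068, 0.2798], E[r] = -2.4404, γ^t·E[r] = -1.249485, running G = -7.166285
t=4: π = [0.3220, 0.3932, 0.2847], E[r] = -2.4306, γ^t·E[r] = -0.995557, running G = -8.161842
t=5: π = [0.3180, 0.3996, 0.2824], E[r] = -2.4352, γ^t·E[r] = -0.797979, running G = -8.959822
t=6: π = [0.3199, 0.3966, 0.2835], E[r] = -2.4330, γ^t·E[r] = -0.637802, running G = -9.597624
t=7: π = [0.3190, 0.3981, 0.2830], E[r] = -2.4341, γ^t·E[r] = -0.510462, running G = -10.108086

G = -10.1081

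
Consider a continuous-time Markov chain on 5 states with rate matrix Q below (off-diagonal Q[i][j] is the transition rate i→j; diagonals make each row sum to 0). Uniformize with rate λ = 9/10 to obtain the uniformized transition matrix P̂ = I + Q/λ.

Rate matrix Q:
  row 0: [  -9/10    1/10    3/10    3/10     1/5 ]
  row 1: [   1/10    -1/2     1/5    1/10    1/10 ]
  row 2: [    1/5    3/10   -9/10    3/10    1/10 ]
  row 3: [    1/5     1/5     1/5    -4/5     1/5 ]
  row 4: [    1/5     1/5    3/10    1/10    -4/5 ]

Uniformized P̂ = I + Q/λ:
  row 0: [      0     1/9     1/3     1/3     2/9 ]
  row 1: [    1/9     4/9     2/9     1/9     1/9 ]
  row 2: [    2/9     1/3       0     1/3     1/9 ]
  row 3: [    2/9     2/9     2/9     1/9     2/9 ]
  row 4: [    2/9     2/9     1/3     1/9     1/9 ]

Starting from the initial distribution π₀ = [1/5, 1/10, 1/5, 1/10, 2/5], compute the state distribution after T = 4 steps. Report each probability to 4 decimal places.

π = [0.1554, 0.2930, 0.2093, 0.1927, 0.1496]

t=0: π = [0.2000, 0.1000, 0.2000, 0.1000, 0.4000]
t=1: π = [0.1667, 0.2444, 0.2444, 0.2000, 0.1444]
t=2: π = [0.1580, 0.2852, 0.2025, 0.2025, 0.1519]
t=3: π = [0.1554, 0.2905, 0.2117, 0.1912, 0.1512]
t=4: π = [0.1554, 0.2930, 0.2093, 0.1927, 0.1496]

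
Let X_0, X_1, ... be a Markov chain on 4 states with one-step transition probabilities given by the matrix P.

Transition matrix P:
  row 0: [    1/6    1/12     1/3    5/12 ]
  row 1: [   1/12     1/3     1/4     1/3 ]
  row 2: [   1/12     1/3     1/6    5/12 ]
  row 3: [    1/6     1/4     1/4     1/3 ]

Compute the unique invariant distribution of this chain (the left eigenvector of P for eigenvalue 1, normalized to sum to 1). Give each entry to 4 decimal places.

π = [0.1240, 0.2720, 0.2403, 0.3637]

Balance equations π_j = Σ_i π_i·P[i][j]:
  π_0 = 1/6·π_0 + 1/12·π_1 + 1/12·π_2 + 1/6·π_3
  π_1 = 1/12·π_0 + 1/3·π_1 + 1/3·π_2 + 1/4·π_3
  π_2 = 1/3·π_0 + 1/4·π_1 + 1/6·π_2 + 1/4·π_3
  normalize: π_0 + π_1 + π_2 + π_3 = 1
Solving the linear system gives exactly π = [211/1702, 463/1702, 409/1702, 619/1702].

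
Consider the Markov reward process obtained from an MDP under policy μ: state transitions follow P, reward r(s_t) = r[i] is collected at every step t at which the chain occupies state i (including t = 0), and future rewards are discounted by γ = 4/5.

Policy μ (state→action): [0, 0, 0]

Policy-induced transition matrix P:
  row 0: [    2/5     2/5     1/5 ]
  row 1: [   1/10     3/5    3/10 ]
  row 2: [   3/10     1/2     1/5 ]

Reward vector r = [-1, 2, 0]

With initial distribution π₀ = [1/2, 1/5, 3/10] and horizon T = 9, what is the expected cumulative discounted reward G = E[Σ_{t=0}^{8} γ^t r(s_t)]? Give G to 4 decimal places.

t=0: π = [0.5000, 0.2000, 0.3000], E[r] = -0.1000, γ^t·E[r] = -0.100000, running G = -0.100000
t=1: π = [0.3100, 0.4700, 0.2200], E[r] = 0.6300, γ^t·E[r] = 0.504000, running G = 0.404000
t=2: π = [0.2370, 0.5160, 0.2470], E[r] = 0.7950, γ^t·E[r] = 0.508800, running G = 0.912800
t=3: π = [0.2205, 0.5279, 0.2516], E[r] = 0.8353, γ^t·E[r] = 0.427674, running G = 1.340474
t=4: π = [0.2165, 0.5307, 0.2528], E[r] = 0.8450, γ^t·E[r] = 0.346116, running G = 1.686590
t=5: π = [0.2155, 0.5314, 0.2531], E[r] = 0.8474, γ^t·E[r] = 0.277661, running G = 1.964251
t=6: π = [0.2153, 0.5316, 0.2531], E[r] = 0.8479, γ^t·E[r] = 0.222277, running G = 2.186528
t=7: π = [0.2152, 0.5316, 0.2532], E[r] = 0.8481, γ^t·E[r] = 0.177851, running G = 2.364379
t=8: π = [0.2152, 0.5316, 0.2532], E[r] = 0.8481, γ^t·E[r] = 0.142286, running G = 2.506665

G = 2.5067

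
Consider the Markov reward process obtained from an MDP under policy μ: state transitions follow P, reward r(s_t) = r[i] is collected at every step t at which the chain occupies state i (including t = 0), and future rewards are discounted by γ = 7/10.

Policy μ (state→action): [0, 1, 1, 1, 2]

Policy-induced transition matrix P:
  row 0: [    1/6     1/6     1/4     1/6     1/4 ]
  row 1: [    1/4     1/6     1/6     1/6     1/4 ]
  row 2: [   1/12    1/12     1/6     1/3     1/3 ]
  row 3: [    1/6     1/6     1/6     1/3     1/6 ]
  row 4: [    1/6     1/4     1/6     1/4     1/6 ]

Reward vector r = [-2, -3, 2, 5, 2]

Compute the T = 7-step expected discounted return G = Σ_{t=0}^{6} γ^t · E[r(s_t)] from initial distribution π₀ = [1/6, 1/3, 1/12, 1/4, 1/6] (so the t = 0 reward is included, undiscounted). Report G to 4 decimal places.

t=0: π = [0.1667, 0.3333, 0.0833, 0.2500, 0.1667], E[r] = 0.4167, γ^t·E[r] = 0.416667, running G = 0.416667
t=1: π = [0.1875, 0.1736, 0.1806, 0.2361, 0.2222], E[r] = 1.0903, γ^t·E[r] = 0.763194, running G = 1.179861
t=2: π = [0.1661, 0.1701, 0.1823, 0.2546, 0.2269], E[r] = 1.2488, γ^t·E[r] = 0.611933, running G = 1.791794
t=3: π = [0.1657, 0.1704, 0.1805, 0.2584, 0.2251], E[r] = 1.2607, γ^t·E[r] = 0.432406, running G = 2.224200
t=4: π = [0.1658, 0.1704, 0.1805, 0.2586, 0.2248], E[r] = 1.2605, γ^t·E[r] = 0.302652, running G = 2.526852
t=5: π = [0.1658, 0.1704, 0.1805, 0.2586, 0.2248], E[r] = 1.2606, γ^t·E[r] = 0.211873, running G = 2.738725
t=6: π = [0.1658, 0.1704, 0.1805, 0.2586, 0.2248], E[r] = 1.2606, γ^t·E[r] = 0.148314, running G = 2.887038

G = 2.8870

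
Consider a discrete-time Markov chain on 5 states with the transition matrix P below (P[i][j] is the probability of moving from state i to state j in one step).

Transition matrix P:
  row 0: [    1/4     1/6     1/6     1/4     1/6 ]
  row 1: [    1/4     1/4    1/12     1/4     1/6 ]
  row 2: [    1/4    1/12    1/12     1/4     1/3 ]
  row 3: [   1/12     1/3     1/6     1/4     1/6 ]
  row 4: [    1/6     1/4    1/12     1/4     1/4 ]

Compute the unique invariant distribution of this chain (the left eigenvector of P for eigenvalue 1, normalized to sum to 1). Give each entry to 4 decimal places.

π = [0.1914, 0.2349, 0.1201, 0.2500, 0.2037]

Balance equations π_j = Σ_i π_i·P[i][j]:
  π_0 = 1/4·π_0 + 1/4·π_1 + 1/4·π_2 + 1/12·π_3 + 1/6·π_4
  π_1 = 1/6·π_0 + 1/4·π_1 + 1/12·π_2 + 1/3·π_3 + 1/4·π_4
  π_2 = 1/6·π_0 + 1/12·π_1 + 1/12·π_2 + 1/6·π_3 + 1/12·π_4
  π_3 = 1/4·π_0 + 1/4·π_1 + 1/4·π_2 + 1/4·π_3 + 1/4·π_4
  normalize: π_0 + π_1 + π_2 + π_3 + π_4 = 1
Solving the linear system gives exactly π = [607/3172, 745/3172, 381/3172, 1/4, 323/1586].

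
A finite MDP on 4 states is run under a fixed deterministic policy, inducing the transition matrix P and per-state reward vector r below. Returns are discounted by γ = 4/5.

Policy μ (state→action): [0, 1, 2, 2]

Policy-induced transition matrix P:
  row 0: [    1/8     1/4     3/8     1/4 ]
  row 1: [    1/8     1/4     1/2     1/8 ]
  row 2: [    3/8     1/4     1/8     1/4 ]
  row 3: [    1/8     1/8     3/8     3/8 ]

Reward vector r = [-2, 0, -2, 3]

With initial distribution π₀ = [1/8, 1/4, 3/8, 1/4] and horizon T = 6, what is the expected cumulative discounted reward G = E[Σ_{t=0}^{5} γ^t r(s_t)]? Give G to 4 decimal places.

G = -1.0513

t=0: π = [0.1250, 0.2500, 0.3750, 0.2500], E[r] = -0.2500, γ^t·E[r] = -0.250000, running G = -0.250000
t=1: π = [0.2188, 0.2188, 0.3125, 0.2500], E[r] = -0.3125, γ^t·E[r] = -0.250000, running G = -0.500000
t=2: π = [0.2031, 0.2188, 0.3242, 0.2539], E[r] = -0.2930, γ^t·E[r] = -0.187500, running G = -0.687500
t=3: π = [0.2061, 0.2183, 0.3213, 0.2544], E[r] = -0.2915, γ^t·E[r] = -0.149250, running G = -0.836750
t=4: π = [0.2053, 0.2182, 0.3220, 0.2545], E[r] = -0.2910, γ^t·E[r] = -0.119200, running G = -0.955950
t=5: π = [0.2055, 0.2182, 0.3218, 0.2545], E[r] = -0.2909, γ^t·E[r] = -0.095333, running G = -1.051283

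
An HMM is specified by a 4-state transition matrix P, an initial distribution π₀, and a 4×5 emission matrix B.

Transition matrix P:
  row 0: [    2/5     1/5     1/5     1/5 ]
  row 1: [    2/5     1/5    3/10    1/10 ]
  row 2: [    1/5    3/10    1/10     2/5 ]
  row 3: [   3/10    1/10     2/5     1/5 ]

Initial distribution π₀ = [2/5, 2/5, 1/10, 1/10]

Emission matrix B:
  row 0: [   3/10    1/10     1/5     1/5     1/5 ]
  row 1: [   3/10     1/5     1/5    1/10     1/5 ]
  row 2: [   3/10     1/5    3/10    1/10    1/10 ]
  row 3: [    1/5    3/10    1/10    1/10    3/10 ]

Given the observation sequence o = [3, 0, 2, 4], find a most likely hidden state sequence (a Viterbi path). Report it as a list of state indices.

t=0: δ = [8.000e-02, 4.000e-02, 1.000e-02, 1.000e-02]  (obs o_0=3)
t=1: δ = [9.600e-03, 4.800e-03, 4.800e-03, 3.200e-03]  ψ = [0, 0, 0, 0]  (obs o_1=0)
t=2: δ = [7.680e-04, 3.840e-04, 5.760e-04, 1.920e-04]  ψ = [0, 0, 0, 0]  (obs o_2=2)
t=3: δ = [6.144e-05, 3.456e-05, 1.536e-05, 6.912e-05]  ψ = [0, 2, 0, 2]  (obs o_3=4)
backtrack: best end state = 3; path = [0, 0, 2, 3]

path = [0, 0, 2, 3]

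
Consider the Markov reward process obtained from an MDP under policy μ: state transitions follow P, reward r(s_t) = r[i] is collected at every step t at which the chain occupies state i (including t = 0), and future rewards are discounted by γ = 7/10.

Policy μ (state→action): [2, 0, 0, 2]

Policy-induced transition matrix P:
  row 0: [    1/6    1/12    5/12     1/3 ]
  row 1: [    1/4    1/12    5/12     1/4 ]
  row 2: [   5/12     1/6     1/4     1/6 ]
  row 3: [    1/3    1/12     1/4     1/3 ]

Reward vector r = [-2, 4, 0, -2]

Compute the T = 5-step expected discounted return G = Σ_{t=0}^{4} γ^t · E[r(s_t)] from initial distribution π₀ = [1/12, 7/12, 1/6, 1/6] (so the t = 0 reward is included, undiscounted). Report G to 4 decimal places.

t=0: π = [0.0833, 0.5833, 0.1667, 0.1667], E[r] = 1.8333, γ^t·E[r] = 1.833333, running G = 1.833333
t=1: π = [0.2847, 0.0972, 0.3611, 0.2569], E[r] = -0.6944, γ^t·E[r] = -0.486111, running G = 1.347222
t=2: π = [0.3079, 0.1134, 0.3137, 0.2650], E[r] = -0.6921, γ^t·E[r] = -0.339144, running G = 1.008079
t=3: π = [0.2987, 0.1095, 0.3202, 0.2716], E[r] = -0.7027, γ^t·E[r] = -0.241040, running G = 0.767039
t=4: π = [0.3011, 0.1100, 0.3180, 0.2708], E[r] = -0.7038, γ^t·E[r] = -0.168990, running G = 0.598049

G = 0.5980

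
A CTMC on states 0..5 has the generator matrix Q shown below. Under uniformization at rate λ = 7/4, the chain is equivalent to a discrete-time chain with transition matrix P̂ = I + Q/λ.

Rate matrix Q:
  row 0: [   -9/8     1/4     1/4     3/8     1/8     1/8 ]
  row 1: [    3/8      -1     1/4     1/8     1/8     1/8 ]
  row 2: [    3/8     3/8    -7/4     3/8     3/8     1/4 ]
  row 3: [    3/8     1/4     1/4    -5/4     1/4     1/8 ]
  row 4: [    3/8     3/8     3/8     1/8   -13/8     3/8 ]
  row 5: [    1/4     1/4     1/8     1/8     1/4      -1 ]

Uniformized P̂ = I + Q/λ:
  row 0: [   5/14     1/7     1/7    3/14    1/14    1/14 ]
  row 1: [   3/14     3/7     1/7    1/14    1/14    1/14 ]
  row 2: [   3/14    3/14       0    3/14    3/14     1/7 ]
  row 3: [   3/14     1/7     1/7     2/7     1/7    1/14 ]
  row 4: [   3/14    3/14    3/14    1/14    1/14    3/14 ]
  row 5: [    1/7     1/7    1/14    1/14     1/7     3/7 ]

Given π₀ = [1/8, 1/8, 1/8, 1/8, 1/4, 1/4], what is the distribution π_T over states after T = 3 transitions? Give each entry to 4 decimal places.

π = [0.2350, 0.2219, 0.1219, 0.1531, 0.1112, 0.1569]

t=0: π = [0.1250, 0.1250, 0.1250, 0.1250, 0.2500, 0.2500]
t=1: π = [0.2143, 0.2054, 0.1250, 0.1339, 0.1161, 0.2054]
t=2: π = [0.2302, 0.2188, 0.1186, 0.1486, 0.1135, 0.1703]
t=3: π = [0.2350, 0.2219, 0.1219, 0.1531, 0.1112, 0.1569]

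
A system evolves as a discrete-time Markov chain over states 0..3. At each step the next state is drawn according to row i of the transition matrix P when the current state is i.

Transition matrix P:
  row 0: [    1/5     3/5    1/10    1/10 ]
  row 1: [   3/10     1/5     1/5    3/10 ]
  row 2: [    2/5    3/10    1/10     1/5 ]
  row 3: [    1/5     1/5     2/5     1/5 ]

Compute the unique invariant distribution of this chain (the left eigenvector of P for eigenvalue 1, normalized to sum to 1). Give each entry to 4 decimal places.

π = [0.2717, 0.3281, 0.1945, 0.2056]

Balance equations π_j = Σ_i π_i·P[i][j]:
  π_0 = 1/5·π_0 + 3/10·π_1 + 2/5·π_2 + 1/5·π_3
  π_1 = 3/5·π_0 + 1/5·π_1 + 3/10·π_2 + 1/5·π_3
  π_2 = 1/10·π_0 + 1/5·π_1 + 1/10·π_2 + 2/5·π_3
  normalize: π_0 + π_1 + π_2 + π_3 = 1
Solving the linear system gives exactly π = [122/449, 442/1347, 262/1347, 277/1347].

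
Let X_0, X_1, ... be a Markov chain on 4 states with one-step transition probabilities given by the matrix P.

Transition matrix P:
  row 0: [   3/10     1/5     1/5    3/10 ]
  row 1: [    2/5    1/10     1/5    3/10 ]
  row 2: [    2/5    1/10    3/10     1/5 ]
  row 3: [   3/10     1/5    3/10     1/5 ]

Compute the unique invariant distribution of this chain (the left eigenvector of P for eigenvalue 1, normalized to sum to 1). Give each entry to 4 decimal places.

Balance equations π_j = Σ_i π_i·P[i][j]:
  π_0 = 3/10·π_0 + 2/5·π_1 + 2/5·π_2 + 3/10·π_3
  π_1 = 1/5·π_0 + 1/10·π_1 + 1/10·π_2 + 1/5·π_3
  π_2 = 1/5·π_0 + 1/5·π_1 + 3/10·π_2 + 3/10·π_3
  normalize: π_0 + π_1 + π_2 + π_3 = 1
Solving the linear system gives exactly π = [15/44, 7/44, 1/4, 1/4].

π = [0.3409, 0.1591, 0.2500, 0.2500]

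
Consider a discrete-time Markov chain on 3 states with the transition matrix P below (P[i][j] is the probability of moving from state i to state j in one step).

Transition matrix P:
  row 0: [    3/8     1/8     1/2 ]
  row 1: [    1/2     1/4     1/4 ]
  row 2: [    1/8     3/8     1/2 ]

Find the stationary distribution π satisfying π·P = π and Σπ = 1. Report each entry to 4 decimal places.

π = [0.3000, 0.2667, 0.4333]

Balance equations π_j = Σ_i π_i·P[i][j]:
  π_0 = 3/8·π_0 + 1/2·π_1 + 1/8·π_2
  π_1 = 1/8·π_0 + 1/4·π_1 + 3/8·π_2
  normalize: π_0 + π_1 + π_2 = 1
Solving the linear system gives exactly π = [3/10, 4/15, 13/30].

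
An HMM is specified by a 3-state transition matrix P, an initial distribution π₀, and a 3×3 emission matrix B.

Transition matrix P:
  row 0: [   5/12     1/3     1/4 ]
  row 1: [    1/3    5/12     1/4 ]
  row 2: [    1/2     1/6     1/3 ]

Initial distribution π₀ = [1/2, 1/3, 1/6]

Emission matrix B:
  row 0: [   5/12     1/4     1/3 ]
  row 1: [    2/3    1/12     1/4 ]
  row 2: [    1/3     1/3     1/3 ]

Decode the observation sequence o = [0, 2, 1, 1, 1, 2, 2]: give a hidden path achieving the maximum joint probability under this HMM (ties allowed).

path = [0, 0, 2, 2, 2, 0, 0]

t=0: δ = [2.083e-01, 2.222e-01, 5.556e-02]  (obs o_0=0)
t=1: δ = [2.894e-02, 2.315e-02, 1.852e-02]  ψ = [0, 1, 1]  (obs o_1=2)
t=2: δ = [3.014e-03, 8.038e-04, 2.411e-03]  ψ = [0, 0, 0]  (obs o_2=1)
t=3: δ = [3.140e-04, 8.372e-05, 2.679e-04]  ψ = [0, 0, 2]  (obs o_3=1)
t=4: δ = [3.349e-05, 8.721e-06, 2.977e-05]  ψ = [2, 0, 2]  (obs o_4=1)
t=5: δ = [4.961e-06, 2.791e-06, 3.308e-06]  ψ = [2, 0, 2]  (obs o_5=2)
t=6: δ = [6.891e-07, 4.135e-07, 4.135e-07]  ψ = [0, 0, 0]  (obs o_6=2)
backtrack: best end state = 0; path = [0, 0, 2, 2, 2, 0, 0]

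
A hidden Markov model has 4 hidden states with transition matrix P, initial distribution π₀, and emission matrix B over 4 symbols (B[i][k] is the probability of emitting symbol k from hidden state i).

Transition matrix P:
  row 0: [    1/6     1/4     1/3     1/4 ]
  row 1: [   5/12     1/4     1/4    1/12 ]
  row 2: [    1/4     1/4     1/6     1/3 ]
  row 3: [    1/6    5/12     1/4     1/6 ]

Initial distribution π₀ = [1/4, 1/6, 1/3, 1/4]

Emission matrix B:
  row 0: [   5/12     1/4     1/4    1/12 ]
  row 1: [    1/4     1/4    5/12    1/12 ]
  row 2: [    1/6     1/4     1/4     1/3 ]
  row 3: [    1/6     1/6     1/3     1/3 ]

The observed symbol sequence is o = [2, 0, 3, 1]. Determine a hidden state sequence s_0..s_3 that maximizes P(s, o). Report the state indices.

path = [1, 0, 3, 1]

t=0: δ = [6.250e-02, 6.944e-02, 8.333e-02, 8.333e-02]  (obs o_0=2)
t=1: δ = [1.206e-02, 8.681e-03, 3.472e-03, 4.630e-03]  ψ = [1, 3, 0, 2]  (obs o_1=0)
t=2: δ = [3.014e-04, 2.512e-04, 1.340e-03, 1.005e-03]  ψ = [1, 0, 0, 0]  (obs o_2=3)
t=3: δ = [8.372e-05, 1.047e-04, 6.279e-05, 7.442e-05]  ψ = [2, 3, 3, 2]  (obs o_3=1)
backtrack: best end state = 1; path = [1, 0, 3, 1]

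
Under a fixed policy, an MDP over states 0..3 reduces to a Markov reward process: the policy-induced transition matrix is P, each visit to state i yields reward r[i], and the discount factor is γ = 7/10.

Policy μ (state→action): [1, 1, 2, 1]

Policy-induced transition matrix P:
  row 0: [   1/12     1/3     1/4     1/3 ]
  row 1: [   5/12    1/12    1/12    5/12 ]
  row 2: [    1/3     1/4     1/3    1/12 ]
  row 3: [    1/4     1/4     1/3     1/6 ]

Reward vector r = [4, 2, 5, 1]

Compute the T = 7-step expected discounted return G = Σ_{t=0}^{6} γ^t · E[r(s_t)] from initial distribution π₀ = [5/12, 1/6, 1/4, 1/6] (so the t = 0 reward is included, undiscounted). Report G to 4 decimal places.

t=0: π = [0.4167, 0.1667, 0.2500, 0.1667], E[r] = 3.4167, γ^t·E[r] = 3.416667, running G = 3.416667
t=1: π = [0.2292, 0.2569, 0.2569, 0.2569], E[r] = 2.9722, γ^t·E[r] = 2.080556, running G = 5.497222
t=2: π = [0.2760, 0.2263, 0.2500, 0.2477], E[r] = 3.0544, γ^t·E[r] = 1.496655, running G = 6.993877
t=3: π = [0.2625, 0.2353, 0.2538, 0.2484], E[r] = 3.0380, γ^t·E[r] = 1.042018, running G = 8.035895
t=4: π = [0.2666, 0.2327, 0.2526, 0.2481], E[r] = 3.0430, γ^t·E[r] = 0.730626, running G = 8.766522
t=5: π = [0.2654, 0.2334, 0.2530, 0.2482], E[r] = 3.0414, γ^t·E[r] = 0.511173, running G = 9.277695
t=6: π = [0.2658, 0.2332, 0.2529, 0.2482], E[r] = 3.0419, γ^t·E[r] = 0.357876, running G = 9.635571

G = 9.6356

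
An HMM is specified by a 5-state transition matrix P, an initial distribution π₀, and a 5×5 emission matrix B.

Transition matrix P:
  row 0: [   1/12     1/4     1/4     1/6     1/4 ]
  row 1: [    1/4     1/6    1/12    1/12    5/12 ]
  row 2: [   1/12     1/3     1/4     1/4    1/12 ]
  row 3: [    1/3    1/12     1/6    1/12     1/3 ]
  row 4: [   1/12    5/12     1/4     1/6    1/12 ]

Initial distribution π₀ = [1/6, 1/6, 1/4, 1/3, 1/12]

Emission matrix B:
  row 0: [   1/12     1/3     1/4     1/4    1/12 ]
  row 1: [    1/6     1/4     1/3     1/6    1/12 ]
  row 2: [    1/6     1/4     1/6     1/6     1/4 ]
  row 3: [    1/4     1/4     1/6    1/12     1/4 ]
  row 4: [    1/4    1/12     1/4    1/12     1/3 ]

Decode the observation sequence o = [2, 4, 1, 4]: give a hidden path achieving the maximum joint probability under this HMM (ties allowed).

path = [1, 4, 1, 4]

t=0: δ = [4.167e-02, 5.556e-02, 4.167e-02, 5.556e-02, 2.083e-02]  (obs o_0=2)
t=1: δ = [1.543e-03, 1.157e-03, 2.604e-03, 2.604e-03, 7.716e-03]  ψ = [3, 2, 0, 2, 1]  (obs o_1=4)
t=2: δ = [2.894e-04, 8.038e-04, 4.823e-04, 3.215e-04, 7.234e-05]  ψ = [3, 4, 4, 4, 3]  (obs o_2=1)
t=3: δ = [1.674e-05, 1.340e-05, 3.014e-05, 3.014e-05, 1.116e-04]  ψ = [1, 2, 2, 2, 1]  (obs o_3=4)
backtrack: best end state = 4; path = [1, 4, 1, 4]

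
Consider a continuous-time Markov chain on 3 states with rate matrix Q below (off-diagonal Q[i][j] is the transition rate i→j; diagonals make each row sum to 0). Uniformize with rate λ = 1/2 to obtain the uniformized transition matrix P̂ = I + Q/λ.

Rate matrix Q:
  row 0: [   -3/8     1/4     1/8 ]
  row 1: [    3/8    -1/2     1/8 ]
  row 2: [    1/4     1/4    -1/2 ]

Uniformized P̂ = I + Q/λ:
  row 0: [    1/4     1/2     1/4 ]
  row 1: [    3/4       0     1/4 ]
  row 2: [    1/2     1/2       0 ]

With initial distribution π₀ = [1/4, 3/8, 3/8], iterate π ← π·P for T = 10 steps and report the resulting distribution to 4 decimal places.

t=0: π = [0.2500, 0.3750, 0.3750]
t=1: π = [0.5313, 0.3125, 0.1563]
t=2: π = [0.4453, 0.3438, 0.2109]
t=3: π = [0.4746, 0.3281, 0.1973]
t=4: π = [0.4634, 0.3359, 0.2007]
t=5: π = [0.4681, 0.3320, 0.1998]
t=6: π = [0.4660, 0.3340, 0.2000]
t=7: π = [0.4670, 0.3330, 0.2000]
t=8: π = [0.4665, 0.3335, 0.2000]
t=9: π = [0.4667, 0.3333, 0.2000]
t=10: π = [0.4666, 0.3334, 0.2000]

π = [0.4666, 0.3334, 0.2000]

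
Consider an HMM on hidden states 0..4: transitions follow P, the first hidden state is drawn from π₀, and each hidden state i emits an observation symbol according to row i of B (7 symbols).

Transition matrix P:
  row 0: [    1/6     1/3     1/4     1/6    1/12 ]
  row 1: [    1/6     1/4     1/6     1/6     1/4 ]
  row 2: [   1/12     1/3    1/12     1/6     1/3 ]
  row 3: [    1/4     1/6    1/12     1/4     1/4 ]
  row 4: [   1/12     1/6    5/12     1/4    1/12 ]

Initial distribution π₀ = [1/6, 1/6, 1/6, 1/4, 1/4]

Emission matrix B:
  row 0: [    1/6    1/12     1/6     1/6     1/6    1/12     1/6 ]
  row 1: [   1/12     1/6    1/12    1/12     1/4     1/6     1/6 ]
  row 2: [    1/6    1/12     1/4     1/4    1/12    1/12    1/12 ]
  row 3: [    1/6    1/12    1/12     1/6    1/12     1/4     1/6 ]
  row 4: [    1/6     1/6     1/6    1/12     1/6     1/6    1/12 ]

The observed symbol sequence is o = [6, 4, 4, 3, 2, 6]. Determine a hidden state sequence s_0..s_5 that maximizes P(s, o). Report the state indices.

t=0: δ = [2.778e-02, 2.778e-02, 1.389e-02, 4.167e-02, 2.083e-02]  (obs o_0=6)
t=1: δ = [1.736e-03, 2.315e-03, 7.234e-04, 8.681e-04, 1.736e-03]  ψ = [3, 0, 4, 3, 3]  (obs o_1=4)
t=2: δ = [6.430e-05, 1.447e-04, 6.028e-05, 3.617e-05, 9.645e-05]  ψ = [1, 0, 4, 4, 1]  (obs o_2=4)
t=3: δ = [4.019e-06, 3.014e-06, 1.005e-05, 4.019e-06, 3.014e-06]  ψ = [1, 1, 4, 1, 1]  (obs o_3=3)
t=4: δ = [1.674e-07, 2.791e-07, 3.140e-07, 1.395e-07, 5.582e-07]  ψ = [3, 2, 4, 2, 2]  (obs o_4=2)
t=5: δ = [7.752e-09, 1.744e-08, 1.938e-08, 2.326e-08, 8.721e-09]  ψ = [1, 2, 4, 4, 2]  (obs o_5=6)
backtrack: best end state = 3; path = [0, 1, 4, 2, 4, 3]

path = [0, 1, 4, 2, 4, 3]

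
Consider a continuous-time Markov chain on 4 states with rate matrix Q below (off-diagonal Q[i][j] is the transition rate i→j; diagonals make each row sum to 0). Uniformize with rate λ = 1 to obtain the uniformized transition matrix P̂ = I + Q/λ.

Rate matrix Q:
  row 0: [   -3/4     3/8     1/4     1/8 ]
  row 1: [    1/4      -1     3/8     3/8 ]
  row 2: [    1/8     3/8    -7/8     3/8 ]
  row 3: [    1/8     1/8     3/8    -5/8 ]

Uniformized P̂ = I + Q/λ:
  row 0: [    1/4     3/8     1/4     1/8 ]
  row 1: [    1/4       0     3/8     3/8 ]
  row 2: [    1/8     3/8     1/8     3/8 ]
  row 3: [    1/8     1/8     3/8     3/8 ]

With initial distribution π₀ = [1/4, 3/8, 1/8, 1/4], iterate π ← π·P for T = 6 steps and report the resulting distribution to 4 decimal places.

t=0: π = [0.2500, 0.3750, 0.1250, 0.2500]
t=1: π = [0.2031, 0.1719, 0.3125, 0.3125]
t=2: π = [0.1719, 0.2324, 0.2715, 0.3242]
t=3: π = [0.1755, 0.2068, 0.2856, 0.3320]
t=4: π = [0.1728, 0.2144, 0.2816, 0.3311]
t=5: π = [0.1734, 0.2118, 0.2830, 0.3318]
t=6: π = [0.1732, 0.2126, 0.2826, 0.3316]

π = [0.1732, 0.2126, 0.2826, 0.3316]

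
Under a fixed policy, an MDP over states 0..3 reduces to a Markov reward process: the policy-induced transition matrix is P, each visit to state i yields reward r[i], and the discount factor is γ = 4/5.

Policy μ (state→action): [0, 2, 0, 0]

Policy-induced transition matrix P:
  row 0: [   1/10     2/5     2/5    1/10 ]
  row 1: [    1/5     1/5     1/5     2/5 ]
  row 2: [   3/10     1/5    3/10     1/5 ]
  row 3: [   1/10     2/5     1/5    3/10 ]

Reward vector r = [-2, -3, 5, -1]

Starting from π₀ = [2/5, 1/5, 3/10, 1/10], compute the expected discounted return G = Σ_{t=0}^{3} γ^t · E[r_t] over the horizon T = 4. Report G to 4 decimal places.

t=0: π = [0.4000, 0.2000, 0.3000, 0.1000], E[r] = 0.0000, γ^t·E[r] = 0.000000, running G = 0.000000
t=1: π = [0.1800, 0.3000, 0.3100, 0.2100], E[r] = 0.0800, γ^t·E[r] = 0.064000, running G = 0.064000
t=2: π = [0.1920, 0.2780, 0.2670, 0.2630], E[r] = -0.1460, γ^t·E[r] = -0.093440, running G = -0.029440
t=3: π = [0.1812, 0.2910, 0.2651, 0.2627], E[r] = -0.1726, γ^t·E[r] = -0.088371, running G = -0.117811

G = -0.1178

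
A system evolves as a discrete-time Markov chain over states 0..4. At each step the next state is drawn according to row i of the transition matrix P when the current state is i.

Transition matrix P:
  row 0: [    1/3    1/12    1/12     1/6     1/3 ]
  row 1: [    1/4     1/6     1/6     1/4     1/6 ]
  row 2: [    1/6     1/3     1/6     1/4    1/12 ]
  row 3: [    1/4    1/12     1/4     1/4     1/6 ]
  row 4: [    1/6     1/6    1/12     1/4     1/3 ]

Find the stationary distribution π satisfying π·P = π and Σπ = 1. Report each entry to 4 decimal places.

π = [0.2382, 0.1521, 0.1466, 0.2301, 0.2330]

Balance equations π_j = Σ_i π_i·P[i][j]:
  π_0 = 1/3·π_0 + 1/4·π_1 + 1/6·π_2 + 1/4·π_3 + 1/6·π_4
  π_1 = 1/12·π_0 + 1/6·π_1 + 1/3·π_2 + 1/12·π_3 + 1/6·π_4
  π_2 = 1/12·π_0 + 1/6·π_1 + 1/6·π_2 + 1/4·π_3 + 1/12·π_4
  π_3 = 1/6·π_0 + 1/4·π_1 + 1/4·π_2 + 1/4·π_3 + 1/4·π_4
  normalize: π_0 + π_1 + π_2 + π_3 + π_4 = 1
Solving the linear system gives exactly π = [1259/5285, 2411/15855, 332/2265, 3649/15855, 3694/15855].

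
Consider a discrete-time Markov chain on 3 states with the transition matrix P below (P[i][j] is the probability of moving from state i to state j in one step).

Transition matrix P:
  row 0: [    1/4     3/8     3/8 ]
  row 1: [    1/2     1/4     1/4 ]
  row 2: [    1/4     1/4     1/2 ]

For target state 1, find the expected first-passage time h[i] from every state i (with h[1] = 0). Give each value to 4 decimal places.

First-step conditioning: h[1] = 0; for i ≠ 1, h[i] = 1 + Σ_k P[i][k]·h[k].
  h[0] = 1 + 1/4·h[0] + 3/8·h[2]
  h[2] = 1 + 1/4·h[0] + 1/2·h[2]
Solving the 2×2 linear system over states ≠ 1 gives exactly h = [28/9, 0, 32/9] (h[1] = 0 is the target).

h = [3.1111, 0.0000, 3.5556]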